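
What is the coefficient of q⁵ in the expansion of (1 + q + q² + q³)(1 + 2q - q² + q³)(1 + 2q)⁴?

200

(1 + q + q² + q³) has coefficients 1,1,1,1 for degrees 0…3.
(1 + 2q - q² + q³) has coefficients 1,2,-1,1,0,0 for degrees 0…5.
Finally multiplying by (1 + 2q)⁴, the product of all factors after the first has coefficients 1,10,39,73,64,24 for degrees 0…5.
[q⁵] = 1·24 + 1·64 + 1·73 + 1·39 = 200.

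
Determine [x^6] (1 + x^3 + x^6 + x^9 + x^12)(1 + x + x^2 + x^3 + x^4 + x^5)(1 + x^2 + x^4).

5

(1 + x^3 + x^6 + x^9 + x^12) has coefficients 1,0,0,1,0,0,1 for degrees 0…6.
(1 + x + x^2 + x^3 + x^4 + x^5) has coefficients 1,1,1,1,1,1,0 for degrees 0…6.
Finally multiplying by (1 + x^2 + x^4), the product of all factors after the first has coefficients 1,1,2,2,3,3,2 for degrees 0…6.
[x^6] = 1·2 + 1·2 + 1·1 = 5.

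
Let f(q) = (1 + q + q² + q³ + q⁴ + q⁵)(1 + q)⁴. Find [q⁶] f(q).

(1 + q + q² + q³ + q⁴ + q⁵) has coefficients 1,1,1,1,1,1 for degrees 0…5.
(1 + q)⁴ has coefficients 1,4,6,4,1,0,0 for degrees 0…6.
[q⁶] = 1·0 + 1·0 + 1·1 + 1·4 + 1·6 + 1·4 = 15.

15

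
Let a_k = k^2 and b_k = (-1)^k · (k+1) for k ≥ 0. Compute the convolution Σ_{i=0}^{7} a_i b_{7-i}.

This is [x^7] in the product of the two ordinary generating functions.
Σ = 0·(-8) + 1·7 + 4·(-6) + 9·5 + 16·(-4) + 25·3 + 36·(-2) + 49·1 = 16.

16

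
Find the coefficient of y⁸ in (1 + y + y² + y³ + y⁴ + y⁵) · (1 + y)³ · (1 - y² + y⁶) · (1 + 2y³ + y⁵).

5

(1 + y + y² + y³ + y⁴ + y⁵) has coefficients 1,1,1,1,1,1 for degrees 0…5.
(1 + y)³ has coefficients 1,3,3,1,0,0,0,0,0 for degrees 0…8.
Multiplying by (1 - y² + y⁶) gives running coefficients 1,3,2,-2,-3,-1,1,3,3 for degrees 0…8.
Finally multiplying by (1 + 2y³ + y⁵), the product of all factors after the first has coefficients 1,3,2,0,3,4,0,-1,-1 for degrees 0…8.
[y⁸] = 1·(-1) + 1·(-1) + 1·0 + 1·4 + 1·3 + 1·0 = 5.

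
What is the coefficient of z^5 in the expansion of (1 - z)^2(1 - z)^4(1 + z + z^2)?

(1 - z)^2 has coefficients 1,-2,1 for degrees 0…2.
(1 - z)^4 has coefficients 1,-4,6,-4,1,0 for degrees 0…5.
Finally multiplying by (1 + z + z^2), the product of all factors after the first has coefficients 1,-3,3,-2,3,-3 for degrees 0…5.
[z^5] = 1·(-3) − 2·3 + 1·(-2) = -11.

-11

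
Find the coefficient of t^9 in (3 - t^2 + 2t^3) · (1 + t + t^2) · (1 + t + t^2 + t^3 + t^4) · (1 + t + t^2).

(3 - t^2 + 2t^3) has coefficients 3,0,-1,2 for degrees 0…3.
(1 + t + t^2) has coefficients 1,1,1,0,0,0,0,0,0,0 for degrees 0…9.
Multiplying by (1 + t + t^2 + t^3 + t^4) gives running coefficients 1,2,3,3,3,2,1,0,0,0 for degrees 0…9.
Finally multiplying by (1 + t + t^2), the product of all factors after the first has coefficients 1,3,6,8,9,8,6,3,1,0 for degrees 0…9.
[t^9] = 3·0 − 1·3 + 2·6 = 9.

9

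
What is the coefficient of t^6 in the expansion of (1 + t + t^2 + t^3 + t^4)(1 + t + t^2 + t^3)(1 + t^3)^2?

(1 + t + t^2 + t^3 + t^4) has coefficients 1,1,1,1,1 for degrees 0…4.
(1 + t + t^2 + t^3) has coefficients 1,1,1,1,0,0,0 for degrees 0…6.
Finally multiplying by (1 + t^3)^2, the product of all factors after the first has coefficients 1,1,1,3,2,2,3 for degrees 0…6.
[t^6] = 1·3 + 1·2 + 1·2 + 1·3 + 1·1 = 11.

11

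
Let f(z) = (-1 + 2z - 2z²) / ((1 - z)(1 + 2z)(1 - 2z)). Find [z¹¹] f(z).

Partial fractions give a closed form: a_n = (1/3)·1^n + (-5/6)·(-2)^n + (-1/2)·2^n.
At n = 11: a_11 = 683.

683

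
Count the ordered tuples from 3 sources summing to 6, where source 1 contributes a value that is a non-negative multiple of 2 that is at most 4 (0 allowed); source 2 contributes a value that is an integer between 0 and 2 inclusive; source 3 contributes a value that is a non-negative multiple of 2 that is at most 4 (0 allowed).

The generating function for the choices is (1 + q^2 + q^4)·(1 + q + q^2)·(1 + q^2 + q^4); the count is [q^6].
(1 + q^2 + q^4) has coefficients 1,0,1,0,1 for degrees 0…4.
(1 + q + q^2) has coefficients 1,1,1,0,0,0,0 for degrees 0…6.
Finally multiplying by (1 + q^2 + q^4), the product of all factors after the first has coefficients 1,1,2,1,2,1,1 for degrees 0…6.
[q^6] = 1·1 + 1·2 + 1·2 = 5.

5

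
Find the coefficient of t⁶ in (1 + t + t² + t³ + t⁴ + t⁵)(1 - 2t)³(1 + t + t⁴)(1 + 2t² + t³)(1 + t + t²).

14

(1 + t + t² + t³ + t⁴ + t⁵) has coefficients 1,1,1,1,1,1 for degrees 0…5.
(1 - 2t)³ has coefficients 1,-6,12,-8,0,0,0 for degrees 0…6.
Multiplying by (1 + t + t⁴) gives running coefficients 1,-5,6,4,-7,-6,12 for degrees 0…6.
Multiplying by (1 + 2t² + t³) gives running coefficients 1,-5,8,-5,0,8,2 for degrees 0…6.
Finally multiplying by (1 + t + t²), the product of all factors after the first has coefficients 1,-4,4,-2,3,3,10 for degrees 0…6.
[t⁶] = 1·10 + 1·3 + 1·3 + 1·(-2) + 1·4 + 1·(-4) = 14.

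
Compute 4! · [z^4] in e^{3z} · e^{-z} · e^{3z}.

The EGF product rule gives c_4 = Σ_{k_1+k_2+k_3=4} C(4; k_1,k_2,k_3) · ∏ g_i(k_i), where e^{3z} gives (3)^k; e^{-z} gives (-1)^k; e^{3z} gives (3)^k.
g_1(k) for k = 0…4: 1, 3, 9, 27, 81.
g_2(k) for k = 0…4: 1, -1, 1, -1, 1.
g_3(k) for k = 0…4: 1, 3, 9, 27, 81.
First combine the last two factors: h(k) = Σ_j C(k,j)·g_2(j)·g_3(k−j) for k = 0…4: 1, 2, 4, 8, 16.
c_4 = Σ_k C(4,k)·g_1(k)·h(4−k) = 1·1·16 + 4·3·8 + 6·9·4 + 4·27·2 + 1·81·1 = 16 + 96 + 216 + 216 + 81 = 625.

625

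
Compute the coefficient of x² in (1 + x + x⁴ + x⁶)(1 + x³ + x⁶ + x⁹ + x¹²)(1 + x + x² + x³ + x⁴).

(1 + x + x⁴ + x⁶) has coefficients 1,1,0 for degrees 0…2.
(1 + x³ + x⁶ + x⁹ + x¹²) has coefficients 1,0,0 for degrees 0…2.
Finally multiplying by (1 + x + x² + x³ + x⁴), the product of all factors after the first has coefficients 1,1,1 for degrees 0…2.
[x²] = 1·1 + 1·1 = 2.

2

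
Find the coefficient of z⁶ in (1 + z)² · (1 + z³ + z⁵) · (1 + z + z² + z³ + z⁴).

(1 + z)² has coefficients 1,2,1 for degrees 0…2.
(1 + z³ + z⁵) has coefficients 1,0,0,1,0,1,0 for degrees 0…6.
Finally multiplying by (1 + z + z² + z³ + z⁴), the product of all factors after the first has coefficients 1,1,1,2,2,2,2 for degrees 0…6.
[z⁶] = 1·2 + 2·2 + 1·2 = 8.

8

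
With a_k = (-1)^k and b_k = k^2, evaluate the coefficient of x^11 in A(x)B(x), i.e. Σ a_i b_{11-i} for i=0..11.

The convolution is the t^11 coefficient of A(t)B(t).
Σ = 1·121 − 1·100 + 1·81 − 1·64 + 1·49 − 1·36 + 1·25 − 1·16 + 1·9 − 1·4 + 1·1 − 1·0 = 66.

66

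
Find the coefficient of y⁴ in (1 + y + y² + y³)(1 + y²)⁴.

10

(1 + y + y² + y³) has coefficients 1,1,1,1 for degrees 0…3.
(1 + y²)⁴ has coefficients 1,0,4,0,6 for degrees 0…4.
[y⁴] = 1·6 + 1·0 + 1·4 + 1·0 = 10.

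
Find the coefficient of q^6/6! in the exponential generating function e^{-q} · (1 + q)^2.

The EGF product rule gives c_6 = Σ_{k_1+k_2=6} C(6; k_1,k_2) · ∏ g_i(k_i), where e^{-q} gives (-1)^k; (1+q)^2 gives the falling factorial (2)_k.
g_1(k) for k = 0…6: 1, -1, 1, -1, 1, -1, 1.
g_2(k) for k = 0…6: 1, 2, 2, 0, 0, 0, 0.
c_6 = Σ_k C(6,k)·g_1(k)·g_2(6−k) = 15·1·2 + 6·(-1)·2 + 1·1·1 = 30 − 12 + 1 = 19.

19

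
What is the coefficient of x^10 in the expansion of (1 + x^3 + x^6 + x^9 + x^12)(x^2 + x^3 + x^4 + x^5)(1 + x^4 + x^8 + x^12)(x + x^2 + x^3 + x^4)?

10

(1 + x^3 + x^6 + x^9 + x^12) has coefficients 1,0,0,1,0,0,1,0,0,1,0 for degrees 0…10.
(x^2 + x^3 + x^4 + x^5) has coefficients 0,0,1,1,1,1,0,0,0,0,0 for degrees 0…10.
Multiplying by (1 + x^4 + x^8 + x^12) gives running coefficients 0,0,1,1,1,1,1,1,1,1,1 for degrees 0…10.
Finally multiplying by (x + x^2 + x^3 + x^4), the product of all factors after the first has coefficients 0,0,0,1,2,3,4,4,4,4,4 for degrees 0…10.
[x^10] = 1·4 + 1·4 + 1·2 + 1·0 = 10.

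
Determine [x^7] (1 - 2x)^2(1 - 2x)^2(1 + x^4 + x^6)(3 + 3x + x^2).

-53

(1 - 2x)^2 has coefficients 1,-4,4 for degrees 0…2.
(1 - 2x)^2 has coefficients 1,-4,4,0,0,0,0,0 for degrees 0…7.
Multiplying by (1 + x^4 + x^6) gives running coefficients 1,-4,4,0,1,-4,5,-4 for degrees 0…7.
Finally multiplying by (3 + 3x + x^2), the product of all factors after the first has coefficients 3,-9,1,8,7,-9,4,-1 for degrees 0…7.
[x^7] = 1·(-1) − 4·4 + 4·(-9) = -53.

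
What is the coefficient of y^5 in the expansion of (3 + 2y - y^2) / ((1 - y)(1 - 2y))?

The denominator gives the recurrence a_n = 3a_(n−1) − 2a_(n−2) for n ≥ 3; the numerator fixes a_0 = 3, a_1 = 11, a_2 = 26.
Iterating: 3, 11, 26, 56, 116, 236, so a_5 = 236.

236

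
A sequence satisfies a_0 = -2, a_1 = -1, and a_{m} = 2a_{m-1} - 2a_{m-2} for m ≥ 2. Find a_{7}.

The ordinary generating function has denominator 1 - 2x + 2x^2.
Iterating the recurrence: a_0,…,a_{7} = -2, -1, 2, 6, 8, 4, -8, -24.

-24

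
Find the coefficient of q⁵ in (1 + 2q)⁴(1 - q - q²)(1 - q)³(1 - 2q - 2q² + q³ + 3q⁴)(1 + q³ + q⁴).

109

(1 + 2q)⁴ has coefficients 1,8,24,32,16 for degrees 0…4.
(1 - q - q²) has coefficients 1,-1,-1,0,0,0 for degrees 0…5.
Multiplying by (1 - q)³ gives running coefficients 1,-4,5,-1,-2,1 for degrees 0…5.
Multiplying by (1 - 2q - 2q² + q³ + 3q⁴) gives running coefficients 1,-6,11,-2,-11,0 for degrees 0…5.
Finally multiplying by (1 + q³ + q⁴), the product of all factors after the first has coefficients 1,-6,11,-1,-16,5 for degrees 0…5.
[q⁵] = 1·5 + 8·(-16) + 24·(-1) + 32·11 + 16·(-6) = 109.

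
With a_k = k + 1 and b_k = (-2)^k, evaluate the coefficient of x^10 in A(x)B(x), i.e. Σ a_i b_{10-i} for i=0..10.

459

Write out a_i and b_{10-i} for i = 0,…,10 and sum the products.
Σ = 1·1024 + 2·(-512) + 3·256 + 4·(-128) + 5·64 + 6·(-32) + 7·16 + 8·(-8) + 9·4 + 10·(-2) + 11·1 = 459.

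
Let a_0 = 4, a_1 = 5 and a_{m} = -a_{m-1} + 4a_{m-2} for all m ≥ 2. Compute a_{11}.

-8919

The ordinary generating function has denominator 1 + q - 4q^2.
Iterating the recurrence: a_0,…,a_{11} = 4, 5, 11, 9, 35, 1, 139, -135, 691, -1231, 3995, -8919.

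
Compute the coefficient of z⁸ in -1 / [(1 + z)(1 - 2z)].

-171

Partial fractions give a closed form: a_n = (-1/3)·(-1)^n + (-2/3)·2^n.
At n = 8: a_8 = -171.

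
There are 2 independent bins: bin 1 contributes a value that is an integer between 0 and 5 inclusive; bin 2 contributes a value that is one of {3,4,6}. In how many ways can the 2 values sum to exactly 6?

The generating function for the choices is (1 + x + x^2 + x^3 + x^4 + x^5)·(x^3 + x^4 + x^6); the count is [x^6].
(1 + x + x^2 + x^3 + x^4 + x^5) has coefficients 1,1,1,1,1,1 for degrees 0…5.
(x^3 + x^4 + x^6) has coefficients 0,0,0,1,1,0,1 for degrees 0…6.
[x^6] = 1·1 + 1·0 + 1·1 + 1·1 + 1·0 + 1·0 = 3.

3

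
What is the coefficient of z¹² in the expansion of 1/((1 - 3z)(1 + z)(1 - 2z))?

The denominator gives the recurrence a_n = 4a_(n−1) − a_(n−2) − 6a_(n−3) for n ≥ 3; the numerator fixes a_0 = 1, a_1 = 4, a_2 = 15.
Iterating: 1, 4, 15, 50, 161, 504, 1555, 4750, 14421, 43604, 131495, 395850, 1190281, so a_12 = 1190281.

1190281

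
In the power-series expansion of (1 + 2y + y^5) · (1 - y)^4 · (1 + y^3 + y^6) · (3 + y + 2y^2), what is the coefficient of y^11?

6

(1 + 2y + y^5) has coefficients 1,2,0,0,0,1 for degrees 0…5.
(1 - y)^4 has coefficients 1,-4,6,-4,1,0,0,0,0,0,0,0 for degrees 0…11.
Multiplying by (1 + y^3 + y^6) gives running coefficients 1,-4,6,-3,-3,6,-3,-3,6,-4,1,0 for degrees 0…11.
Finally multiplying by (3 + y + 2y^2), the product of all factors after the first has coefficients 3,-11,16,-11,0,9,-9,0,9,-12,11,-7 for degrees 0…11.
[y^11] = 1·(-7) + 2·11 + 1·(-9) = 6.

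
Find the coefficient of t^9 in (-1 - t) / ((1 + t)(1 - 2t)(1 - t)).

-1023

The denominator gives the recurrence a_n = 2a_(n−1) + a_(n−2) − 2a_(n−3) for n ≥ 3; the numerator fixes a_0 = -1, a_1 = -3, a_2 = -7.
Iterating: -1, -3, -7, -15, -31, -63, -127, -255, -511, -1023, so a_9 = -1023.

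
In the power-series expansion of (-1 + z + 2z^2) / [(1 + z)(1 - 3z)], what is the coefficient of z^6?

-243

The denominator gives the recurrence a_n = 2a_(n−1) + 3a_(n−2) for n ≥ 3; the numerator fixes a_0 = -1, a_1 = -1, a_2 = -3.
Iterating: -1, -1, -3, -9, -27, -81, -243, so a_6 = -243.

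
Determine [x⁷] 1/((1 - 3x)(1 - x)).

3280

The denominator gives the recurrence a_n = 4a_(n−1) − 3a_(n−2) for n ≥ 2; the numerator fixes a_0 = 1, a_1 = 4.
Iterating: 1, 4, 13, 40, 121, 364, 1093, 3280, so a_7 = 3280.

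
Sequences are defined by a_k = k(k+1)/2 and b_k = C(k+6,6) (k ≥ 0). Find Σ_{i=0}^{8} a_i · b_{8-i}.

This is [x^8] in the product of the two ordinary generating functions.
Σ = 0·3003 + 1·1716 + 3·924 + 6·462 + 10·210 + 15·84 + 21·28 + 28·7 + 36·1 = 11440.

11440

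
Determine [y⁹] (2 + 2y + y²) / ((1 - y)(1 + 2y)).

-425

The denominator gives the recurrence a_n = −a_(n−1) + 2a_(n−2) for n ≥ 3; the numerator fixes a_0 = 2, a_1 = 0, a_2 = 5.
Iterating: 2, 0, 5, -5, 15, -25, 55, -105, 215, -425, so a_9 = -425.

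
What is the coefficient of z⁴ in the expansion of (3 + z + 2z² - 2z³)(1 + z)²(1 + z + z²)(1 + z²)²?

(3 + z + 2z² - 2z³) has coefficients 3,1,2,-2 for degrees 0…3.
(1 + z)² has coefficients 1,2,1,0,0 for degrees 0…4.
Multiplying by (1 + z + z²) gives running coefficients 1,3,4,3,1 for degrees 0…4.
Finally multiplying by (1 + z²)², the product of all factors after the first has coefficients 1,3,6,9,10 for degrees 0…4.
[z⁴] = 3·10 + 1·9 + 2·6 − 2·3 = 45.

45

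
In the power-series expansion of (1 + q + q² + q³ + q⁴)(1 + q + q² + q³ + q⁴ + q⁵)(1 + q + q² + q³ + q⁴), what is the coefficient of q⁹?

15

(1 + q + q² + q³ + q⁴) has coefficients 1,1,1,1,1 for degrees 0…4.
(1 + q + q² + q³ + q⁴ + q⁵) has coefficients 1,1,1,1,1,1,0,0,0,0 for degrees 0…9.
Finally multiplying by (1 + q + q² + q³ + q⁴), the product of all factors after the first has coefficients 1,2,3,4,5,5,4,3,2,1 for degrees 0…9.
[q⁹] = 1·1 + 1·2 + 1·3 + 1·4 + 1·5 = 15.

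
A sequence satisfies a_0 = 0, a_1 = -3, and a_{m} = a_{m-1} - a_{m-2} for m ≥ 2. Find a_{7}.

-3

The ordinary generating function has denominator 1 - y + y^2.
Iterating the recurrence: a_0,…,a_{7} = 0, -3, -3, 0, 3, 3, 0, -3.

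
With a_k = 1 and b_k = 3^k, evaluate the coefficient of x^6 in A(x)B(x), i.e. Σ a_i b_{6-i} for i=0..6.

1093

The convolution is the t^6 coefficient of A(t)B(t).
Σ = 1·729 + 1·243 + 1·81 + 1·27 + 1·9 + 1·3 + 1·1 = 1093.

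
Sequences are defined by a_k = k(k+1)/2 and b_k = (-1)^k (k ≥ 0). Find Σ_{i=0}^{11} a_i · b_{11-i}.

Write out a_i and b_{11-i} for i = 0,…,11 and sum the products.
Σ = 0·(-1) + 1·1 + 3·(-1) + 6·1 + 10·(-1) + 15·1 + 21·(-1) + 28·1 + 36·(-1) + 45·1 + 55·(-1) + 66·1 = 36.

36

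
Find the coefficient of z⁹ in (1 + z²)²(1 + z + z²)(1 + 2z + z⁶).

2

(1 + z²)² has coefficients 1,0,2,0,1 for degrees 0…4.
(1 + z + z²) has coefficients 1,1,1,0,0,0,0,0,0,0 for degrees 0…9.
Finally multiplying by (1 + 2z + z⁶), the product of all factors after the first has coefficients 1,3,3,2,0,0,1,1,1,0 for degrees 0…9.
[z⁹] = 1·0 + 2·1 + 1·0 = 2.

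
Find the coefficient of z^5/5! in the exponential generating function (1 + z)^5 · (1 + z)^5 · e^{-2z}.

2208

The EGF product rule gives c_5 = Σ_{k_1+k_2+k_3=5} C(5; k_1,k_2,k_3) · ∏ g_i(k_i), where (1+z)^5 gives the falling factorial (5)_k; (1+z)^5 gives the falling factorial (5)_k; e^{-2z} gives (-2)^k.
g_1(k) for k = 0…5: 1, 5, 20, 60, 120, 120.
g_2(k) for k = 0…5: 1, 5, 20, 60, 120, 120.
g_3(k) for k = 0…5: 1, -2, 4, -8, 16, -32.
First combine the last two factors: h(k) = Σ_j C(k,j)·g_2(j)·g_3(k−j) for k = 0…5: 1, 3, 4, -8, -24, 88.
c_5 = Σ_k C(5,k)·g_1(k)·h(5−k) = 1·1·88 + 5·5·(-24) + 10·20·(-8) + 10·60·4 + 5·120·3 + 1·120·1 = 88 − 600 − 1600 + 2400 + 1800 + 120 = 2208.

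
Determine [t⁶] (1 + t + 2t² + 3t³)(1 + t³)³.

12

(1 + t + 2t² + 3t³) has coefficients 1,1,2,3 for degrees 0…3.
(1 + t³)³ has coefficients 1,0,0,3,0,0,3 for degrees 0…6.
[t⁶] = 1·3 + 1·0 + 2·0 + 3·3 = 12.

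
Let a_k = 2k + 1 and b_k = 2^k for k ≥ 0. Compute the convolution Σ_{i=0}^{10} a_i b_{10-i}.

6119

Write out a_i and b_{10-i} for i = 0,…,10 and sum the products.
Σ = 1·1024 + 3·512 + 5·256 + 7·128 + 9·64 + 11·32 + 13·16 + 15·8 + 17·4 + 19·2 + 21·1 = 6119.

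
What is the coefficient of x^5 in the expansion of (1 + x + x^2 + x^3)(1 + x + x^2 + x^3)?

(1 + x + x^2 + x^3) has coefficients 1,1,1,1 for degrees 0…3.
(1 + x + x^2 + x^3) has coefficients 1,1,1,1,0,0 for degrees 0…5.
[x^5] = 1·0 + 1·0 + 1·1 + 1·1 = 2.

2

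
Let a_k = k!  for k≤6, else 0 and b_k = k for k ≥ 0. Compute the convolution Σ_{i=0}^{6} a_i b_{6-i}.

Write out a_i and b_{6-i} for i = 0,…,6 and sum the products.
Σ = 1·6 + 1·5 + 2·4 + 6·3 + 24·2 + 120·1 + 720·0 = 205.

205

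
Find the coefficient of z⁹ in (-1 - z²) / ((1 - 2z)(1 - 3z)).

-64330

The denominator gives the recurrence a_n = 5a_(n−1) − 6a_(n−2) for n ≥ 3; the numerator fixes a_0 = -1, a_1 = -5, a_2 = -20.
Iterating: -1, -5, -20, -70, -230, -730, -2270, -6970, -21230, -64330, so a_9 = -64330.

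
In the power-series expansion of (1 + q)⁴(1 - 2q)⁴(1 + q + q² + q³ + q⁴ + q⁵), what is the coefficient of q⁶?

-33

(1 + q)⁴ has coefficients 1,4,6,4,1 for degrees 0…4.
(1 - 2q)⁴ has coefficients 1,-8,24,-32,16,0,0 for degrees 0…6.
Finally multiplying by (1 + q + q² + q³ + q⁴ + q⁵), the product of all factors after the first has coefficients 1,-7,17,-15,1,1,0 for degrees 0…6.
[q⁶] = 1·0 + 4·1 + 6·1 + 4·(-15) + 1·17 = -33.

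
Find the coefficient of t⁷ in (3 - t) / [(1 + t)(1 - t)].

-1

The denominator gives the recurrence a_n = a_(n−2) for n ≥ 2; the numerator fixes a_0 = 3, a_1 = -1.
Iterating: 3, -1, 3, -1, 3, -1, 3, -1, so a_7 = -1.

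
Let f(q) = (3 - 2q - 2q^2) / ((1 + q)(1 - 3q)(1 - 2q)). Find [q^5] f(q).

1090

Partial fractions give a closed form: a_n = (1/4)·(-1)^n + (19/4)·3^n + (-2)·2^n.
At n = 5: a_5 = 1090.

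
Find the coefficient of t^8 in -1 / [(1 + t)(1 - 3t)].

Partial fractions give a closed form: a_n = (-1/4)·(-1)^n + (-3/4)·3^n.
At n = 8: a_8 = -4921.

-4921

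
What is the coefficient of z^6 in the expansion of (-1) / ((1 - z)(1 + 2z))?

Partial fractions give a closed form: a_n = (-1/3)·1^n + (-2/3)·(-2)^n.
At n = 6: a_6 = -43.

-43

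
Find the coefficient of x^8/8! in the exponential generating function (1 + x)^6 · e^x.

The EGF product rule gives c_8 = Σ_{k_1+k_2=8} C(8; k_1,k_2) · ∏ g_i(k_i), where (1+x)^6 gives the falling factorial (6)_k; e^x gives (1)^k.
g_1(k) for k = 0…8: 1, 6, 30, 120, 360, 720, 720, 0, 0.
g_2(k) for k = 0…8: 1, 1, 1, 1, 1, 1, 1, 1, 1.
c_8 = Σ_k C(8,k)·g_1(k)·g_2(8−k) = 1·1·1 + 8·6·1 + 28·30·1 + 56·120·1 + 70·360·1 + 56·720·1 + 28·720·1 = 1 + 48 + 840 + 6720 + 25200 + 40320 + 20160 = 93289.

93289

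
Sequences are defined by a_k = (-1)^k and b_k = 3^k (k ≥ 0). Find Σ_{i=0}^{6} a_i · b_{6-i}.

547

The convolution is the x^6 coefficient of A(x)B(x).
Σ = 1·729 − 1·243 + 1·81 − 1·27 + 1·9 − 1·3 + 1·1 = 547.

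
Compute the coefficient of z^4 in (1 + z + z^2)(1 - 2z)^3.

4

(1 + z + z^2) has coefficients 1,1,1 for degrees 0…2.
(1 - 2z)^3 has coefficients 1,-6,12,-8,0 for degrees 0…4.
[z^4] = 1·0 + 1·(-8) + 1·12 = 4.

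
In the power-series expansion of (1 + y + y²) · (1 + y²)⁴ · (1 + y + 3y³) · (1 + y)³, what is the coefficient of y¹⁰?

(1 + y + y²) has coefficients 1,1,1 for degrees 0…2.
(1 + y²)⁴ has coefficients 1,0,4,0,6,0,4,0,1,0,0 for degrees 0…10.
Multiplying by (1 + y + 3y³) gives running coefficients 1,1,4,7,6,18,4,22,1,13,0 for degrees 0…10.
Finally multiplying by (1 + y)³, the product of all factors after the first has coefficients 1,4,10,23,40,61,83,94,97,86,64 for degrees 0…10.
[y¹⁰] = 1·64 + 1·86 + 1·97 = 247.

247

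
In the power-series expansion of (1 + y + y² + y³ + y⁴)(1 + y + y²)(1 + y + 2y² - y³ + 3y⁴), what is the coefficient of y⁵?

(1 + y + y² + y³ + y⁴) has coefficients 1,1,1,1,1 for degrees 0…4.
(1 + y + y²) has coefficients 1,1,1,0,0,0 for degrees 0…5.
Finally multiplying by (1 + y + 2y² - y³ + 3y⁴), the product of all factors after the first has coefficients 1,2,4,2,4,2 for degrees 0…5.
[y⁵] = 1·2 + 1·4 + 1·2 + 1·4 + 1·2 = 14.

14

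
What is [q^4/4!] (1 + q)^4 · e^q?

The EGF product rule gives c_4 = Σ_{k_1+k_2=4} C(4; k_1,k_2) · ∏ g_i(k_i), where (1+q)^4 gives the falling factorial (4)_k; e^q gives (1)^k.
g_1(k) for k = 0…4: 1, 4, 12, 24, 24.
g_2(k) for k = 0…4: 1, 1, 1, 1, 1.
c_4 = Σ_k C(4,k)·g_1(k)·g_2(4−k) = 1·1·1 + 4·4·1 + 6·12·1 + 4·24·1 + 1·24·1 = 1 + 16 + 72 + 96 + 24 = 209.

209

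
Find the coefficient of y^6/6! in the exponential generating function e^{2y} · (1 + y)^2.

928

The EGF product rule gives c_6 = Σ_{k_1+k_2=6} C(6; k_1,k_2) · ∏ g_i(k_i), where e^{2y} gives (2)^k; (1+y)^2 gives the falling factorial (2)_k.
g_1(k) for k = 0…6: 1, 2, 4, 8, 16, 32, 64.
g_2(k) for k = 0…6: 1, 2, 2, 0, 0, 0, 0.
c_6 = Σ_k C(6,k)·g_1(k)·g_2(6−k) = 15·16·2 + 6·32·2 + 1·64·1 = 480 + 384 + 64 = 928.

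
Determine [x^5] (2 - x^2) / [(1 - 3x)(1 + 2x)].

The denominator gives the recurrence a_n = a_(n−1) + 6a_(n−2) for n ≥ 3; the numerator fixes a_0 = 2, a_1 = 2, a_2 = 13.
Iterating: 2, 2, 13, 25, 103, 253, so a_5 = 253.

253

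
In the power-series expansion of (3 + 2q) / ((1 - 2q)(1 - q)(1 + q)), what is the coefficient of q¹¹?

10920

Partial fractions give a closed form: a_n = (16/3)·2^n + (-5/2)·1^n + (1/6)·(-1)^n.
At n = 11: a_11 = 10920.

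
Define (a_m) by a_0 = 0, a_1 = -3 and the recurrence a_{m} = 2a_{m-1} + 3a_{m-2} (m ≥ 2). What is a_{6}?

The ordinary generating function has denominator 1 - 2z - 3z^2.
Iterating the recurrence: a_0,…,a_{6} = 0, -3, -6, -21, -60, -183, -546.

-546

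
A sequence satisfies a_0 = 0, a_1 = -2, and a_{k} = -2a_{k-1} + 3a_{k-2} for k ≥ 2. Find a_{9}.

-9842

The ordinary generating function has denominator 1 + 2z - 3z^2.
Iterating the recurrence: a_0,…,a_{9} = 0, -2, 4, -14, 40, -122, 364, -1094, 3280, -9842.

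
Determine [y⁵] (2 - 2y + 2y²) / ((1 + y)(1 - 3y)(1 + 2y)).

Partial fractions give a closed form: a_n = (-3/2)·(-1)^n + (7/10)·3^n + (14/5)·(-2)^n.
At n = 5: a_5 = 82.

82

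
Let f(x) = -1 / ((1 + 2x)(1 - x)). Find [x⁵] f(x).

Partial fractions give a closed form: a_n = (-2/3)·(-2)^n + (-1/3)·1^n.
At n = 5: a_5 = 21.

21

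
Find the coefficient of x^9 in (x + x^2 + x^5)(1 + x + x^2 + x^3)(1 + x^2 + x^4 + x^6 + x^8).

(x + x^2 + x^5) has coefficients 0,1,1,0,0,1 for degrees 0…5.
(1 + x + x^2 + x^3) has coefficients 1,1,1,1,0,0,0,0,0,0 for degrees 0…9.
Finally multiplying by (1 + x^2 + x^4 + x^6 + x^8), the product of all factors after the first has coefficients 1,1,2,2,2,2,2,2,2,2 for degrees 0…9.
[x^9] = 1·2 + 1·2 + 1·2 = 6.

6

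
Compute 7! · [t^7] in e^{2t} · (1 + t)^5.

93088

The EGF product rule gives c_7 = Σ_{k_1+k_2=7} C(7; k_1,k_2) · ∏ g_i(k_i), where e^{2t} gives (2)^k; (1+t)^5 gives the falling factorial (5)_k.
g_1(k) for k = 0…7: 1, 2, 4, 8, 16, 32, 64, 128.
g_2(k) for k = 0…7: 1, 5, 20, 60, 120, 120, 0, 0.
c_7 = Σ_k C(7,k)·g_1(k)·g_2(7−k) = 21·4·120 + 35·8·120 + 35·16·60 + 21·32·20 + 7·64·5 + 1·128·1 = 10080 + 33600 + 33600 + 13440 + 2240 + 128 = 93088.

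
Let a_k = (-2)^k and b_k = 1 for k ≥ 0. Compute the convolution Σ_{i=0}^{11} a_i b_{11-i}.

This is [x^11] in the product of the two ordinary generating functions.
Σ = 1·1 − 2·1 + 4·1 − 8·1 + 16·1 − 32·1 + 64·1 − 128·1 + 256·1 − 512·1 + 1024·1 − 2048·1 = -1365.

-1365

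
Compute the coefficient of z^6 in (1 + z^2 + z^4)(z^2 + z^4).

2

(1 + z^2 + z^4) has coefficients 1,0,1,0,1 for degrees 0…4.
(z^2 + z^4) has coefficients 0,0,1,0,1,0,0 for degrees 0…6.
[z^6] = 1·0 + 1·1 + 1·1 = 2.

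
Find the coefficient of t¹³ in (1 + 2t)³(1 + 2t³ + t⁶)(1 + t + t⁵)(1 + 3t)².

(1 + 2t)³ has coefficients 1,6,12,8 for degrees 0…3.
(1 + 2t³ + t⁶) has coefficients 1,0,0,2,0,0,1,0,0,0,0,0,0,0 for degrees 0…13.
Multiplying by (1 + t + t⁵) gives running coefficients 1,1,0,2,2,1,1,1,2,0,0,1,0,0 for degrees 0…13.
Finally multiplying by (1 + 3t)², the product of all factors after the first has coefficients 1,7,15,11,14,31,25,16,17,21,18,1,6,9 for degrees 0…13.
[t¹³] = 1·9 + 6·6 + 12·1 + 8·18 = 201.

201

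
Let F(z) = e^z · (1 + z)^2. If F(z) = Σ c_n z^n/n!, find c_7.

57

The EGF product rule gives c_7 = Σ_{k_1+k_2=7} C(7; k_1,k_2) · ∏ g_i(k_i), where e^z gives (1)^k; (1+z)^2 gives the falling factorial (2)_k.
g_1(k) for k = 0…7: 1, 1, 1, 1, 1, 1, 1, 1.
g_2(k) for k = 0…7: 1, 2, 2, 0, 0, 0, 0, 0.
c_7 = Σ_k C(7,k)·g_1(k)·g_2(7−k) = 21·1·2 + 7·1·2 + 1·1·1 = 42 + 14 + 1 = 57.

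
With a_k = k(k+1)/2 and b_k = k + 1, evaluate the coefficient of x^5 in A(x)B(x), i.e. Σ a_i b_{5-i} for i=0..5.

This is [x^5] in the product of the two ordinary generating functions.
Σ = 0·6 + 1·5 + 3·4 + 6·3 + 10·2 + 15·1 = 70.

70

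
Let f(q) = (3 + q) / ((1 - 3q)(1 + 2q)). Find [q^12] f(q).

The denominator gives the recurrence a_n = a_(n−1) + 6a_(n−2) for n ≥ 3; the numerator fixes a_0 = 3, a_1 = 4, a_2 = 22.
Iterating: 3, 4, 22, 46, 178, 454, 1522, 4246, 13378, 38854, 119122, 352246, 1066978, so a_12 = 1066978.

1066978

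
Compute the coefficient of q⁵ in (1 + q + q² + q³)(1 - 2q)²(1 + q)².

(1 + q + q² + q³) has coefficients 1,1,1,1 for degrees 0…3.
(1 - 2q)² has coefficients 1,-4,4,0,0,0 for degrees 0…5.
Finally multiplying by (1 + q)², the product of all factors after the first has coefficients 1,-2,-3,4,4,0 for degrees 0…5.
[q⁵] = 1·0 + 1·4 + 1·4 + 1·(-3) = 5.

5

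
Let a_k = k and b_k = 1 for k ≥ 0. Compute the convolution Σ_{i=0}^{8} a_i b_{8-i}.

36

The convolution is the x^8 coefficient of A(x)B(x).
Σ = 0·1 + 1·1 + 2·1 + 3·1 + 4·1 + 5·1 + 6·1 + 7·1 + 8·1 = 36.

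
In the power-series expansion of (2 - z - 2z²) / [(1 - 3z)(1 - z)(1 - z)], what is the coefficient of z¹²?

The denominator gives the recurrence a_n = 5a_(n−1) − 7a_(n−2) + 3a_(n−3) for n ≥ 3; the numerator fixes a_0 = 2, a_1 = 9, a_2 = 29.
Iterating: 2, 9, 29, 88, 264, 791, 2371, 7110, 21326, 63973, 191913, 575732, 1727188, so a_12 = 1727188.

1727188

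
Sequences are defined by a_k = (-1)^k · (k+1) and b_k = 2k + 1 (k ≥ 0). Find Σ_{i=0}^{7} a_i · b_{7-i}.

This is [x^7] in the product of the two ordinary generating functions.
Σ = 1·15 − 2·13 + 3·11 − 4·9 + 5·7 − 6·5 + 7·3 − 8·1 = 4.

4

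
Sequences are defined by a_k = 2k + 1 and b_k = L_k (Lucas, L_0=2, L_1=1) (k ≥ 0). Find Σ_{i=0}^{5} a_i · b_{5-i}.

104

This is [x^5] in the product of the two ordinary generating functions.
Σ = 1·11 + 3·7 + 5·4 + 7·3 + 9·1 + 11·2 = 104.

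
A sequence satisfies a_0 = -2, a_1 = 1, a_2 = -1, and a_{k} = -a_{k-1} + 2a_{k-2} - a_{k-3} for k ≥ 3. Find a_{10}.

The ordinary generating function has denominator 1 + t - 2t^2 + t^3.
Iterating the recurrence: a_0,…,a_{10} = -2, 1, -1, 5, -8, 19, -40, 86, -185, 397, -853.

-853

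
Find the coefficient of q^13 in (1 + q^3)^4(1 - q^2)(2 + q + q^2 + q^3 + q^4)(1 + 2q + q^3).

-3

(1 + q^3)^4 has coefficients 1,0,0,4,0,0,6,0,0,4,0,0,1 for degrees 0…12.
(1 - q^2) has coefficients 1,0,-1,0,0,0,0,0,0,0,0,0,0,0 for degrees 0…13.
Multiplying by (2 + q + q^2 + q^3 + q^4) gives running coefficients 2,1,-1,0,0,-1,-1,0,0,0,0,0,0,0 for degrees 0…13.
Finally multiplying by (1 + 2q + q^3), the product of all factors after the first has coefficients 2,5,1,0,1,-2,-3,-2,-1,-1,0,0,0,0 for degrees 0…13.
[q^13] = 1·0 + 4·0 + 6·(-2) + 4·1 + 1·5 = -3.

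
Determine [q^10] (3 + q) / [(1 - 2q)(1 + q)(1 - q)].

The denominator gives the recurrence a_n = 2a_(n−1) + a_(n−2) − 2a_(n−3) for n ≥ 3; the numerator fixes a_0 = 3, a_1 = 7, a_2 = 17.
Iterating: 3, 7, 17, 35, 73, 147, 297, 595, 1193, 2387, 4777, so a_10 = 4777.

4777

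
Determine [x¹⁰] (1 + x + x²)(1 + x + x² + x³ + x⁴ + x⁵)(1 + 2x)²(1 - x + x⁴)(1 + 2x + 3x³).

114

(1 + x + x²) has coefficients 1,1,1 for degrees 0…2.
(1 + x + x² + x³ + x⁴ + x⁵) has coefficients 1,1,1,1,1,1,0,0,0,0,0 for degrees 0…10.
Multiplying by (1 + 2x)² gives running coefficients 1,5,9,9,9,9,8,4,0,0,0 for degrees 0…10.
Multiplying by (1 - x + x⁴) gives running coefficients 1,4,4,0,1,5,8,5,5,9,8 for degrees 0…10.
Finally multiplying by (1 + 2x + 3x³), the product of all factors after the first has coefficients 1,6,12,11,13,19,18,24,30,43,41 for degrees 0…10.
[x¹⁰] = 1·41 + 1·43 + 1·30 = 114.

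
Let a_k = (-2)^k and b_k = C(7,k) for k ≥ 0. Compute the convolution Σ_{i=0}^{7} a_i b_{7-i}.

-1

Write out a_i and b_{7-i} for i = 0,…,7 and sum the products.
Σ = 1·1 − 2·7 + 4·21 − 8·35 + 16·35 − 32·21 + 64·7 − 128·1 = -1.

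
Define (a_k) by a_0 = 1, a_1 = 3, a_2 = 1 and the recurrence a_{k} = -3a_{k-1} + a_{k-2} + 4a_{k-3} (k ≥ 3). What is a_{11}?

-303

The ordinary generating function has denominator 1 + 3q - q^2 - 4q^3.
Iterating the recurrence: a_0,…,a_{11} = 1, 3, 1, 4, 1, 5, 2, 3, 13, -28, 109, -303.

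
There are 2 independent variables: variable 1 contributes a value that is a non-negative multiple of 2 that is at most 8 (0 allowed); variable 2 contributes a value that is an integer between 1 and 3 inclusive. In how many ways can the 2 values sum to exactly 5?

2

The generating function for the choices is (1 + y^2 + y^4 + y^6 + y^8)·(y + y^2 + y^3); the count is [y^5].
(1 + y^2 + y^4 + y^6 + y^8) has coefficients 1,0,1,0,1,0 for degrees 0…5.
(y + y^2 + y^3) has coefficients 0,1,1,1,0,0 for degrees 0…5.
[y^5] = 1·0 + 1·1 + 1·1 = 2.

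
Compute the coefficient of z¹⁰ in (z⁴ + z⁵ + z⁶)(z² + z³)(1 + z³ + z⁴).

3

(z⁴ + z⁵ + z⁶) has coefficients 0,0,0,0,1,1,1 for degrees 0…6.
(z² + z³) has coefficients 0,0,1,1,0,0,0,0,0,0,0 for degrees 0…10.
Finally multiplying by (1 + z³ + z⁴), the product of all factors after the first has coefficients 0,0,1,1,0,1,2,1,0,0,0 for degrees 0…10.
[z¹⁰] = 1·2 + 1·1 + 1·0 = 3.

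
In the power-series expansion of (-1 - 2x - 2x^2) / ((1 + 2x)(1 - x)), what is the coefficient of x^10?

The denominator gives the recurrence a_n = −a_(n−1) + 2a_(n−2) for n ≥ 3; the numerator fixes a_0 = -1, a_1 = -1, a_2 = -3.
Iterating: -1, -1, -3, 1, -7, 9, -23, 41, -87, 169, -343, so a_10 = -343.

-343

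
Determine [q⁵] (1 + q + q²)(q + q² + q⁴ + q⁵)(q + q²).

4

(1 + q + q²) has coefficients 1,1,1 for degrees 0…2.
(q + q² + q⁴ + q⁵) has coefficients 0,1,1,0,1,1 for degrees 0…5.
Finally multiplying by (q + q²), the product of all factors after the first has coefficients 0,0,1,2,1,1 for degrees 0…5.
[q⁵] = 1·1 + 1·1 + 1·2 = 4.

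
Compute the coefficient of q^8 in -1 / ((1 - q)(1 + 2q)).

-171

The denominator gives the recurrence a_n = −a_(n−1) + 2a_(n−2) for n ≥ 2; the numerator fixes a_0 = -1, a_1 = 1.
Iterating: -1, 1, -3, 5, -11, 21, -43, 85, -171, so a_8 = -171.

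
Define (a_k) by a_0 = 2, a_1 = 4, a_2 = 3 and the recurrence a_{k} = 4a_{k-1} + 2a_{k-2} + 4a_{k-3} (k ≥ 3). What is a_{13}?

The ordinary generating function has denominator 1 - 4y - 2y^2 - 4y^3.
Iterating the recurrence: a_0,…,a_{13} = 2, 4, 3, 28, 134, 604, 2796, 12928, 59720, 275920, 1274832, 5890048, 27213536, 125733568.

125733568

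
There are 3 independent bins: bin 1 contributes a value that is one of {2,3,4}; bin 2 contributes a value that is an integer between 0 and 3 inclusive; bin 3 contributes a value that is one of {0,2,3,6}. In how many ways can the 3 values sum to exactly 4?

The generating function for the choices is (t^2 + t^3 + t^4)·(1 + t + t^2 + t^3)·(1 + t^2 + t^3 + t^6); the count is [t^4].
(t^2 + t^3 + t^4) has coefficients 0,0,1,1,1 for degrees 0…4.
(1 + t + t^2 + t^3) has coefficients 1,1,1,1,0 for degrees 0…4.
Finally multiplying by (1 + t^2 + t^3 + t^6), the product of all factors after the first has coefficients 1,1,2,3,2 for degrees 0…4.
[t^4] = 1·2 + 1·1 + 1·1 = 4.

4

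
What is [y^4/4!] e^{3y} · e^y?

256

The EGF product rule gives c_4 = Σ_{k_1+k_2=4} C(4; k_1,k_2) · ∏ g_i(k_i), where e^{3y} gives (3)^k; e^y gives (1)^k.
g_1(k) for k = 0…4: 1, 3, 9, 27, 81.
g_2(k) for k = 0…4: 1, 1, 1, 1, 1.
c_4 = Σ_k C(4,k)·g_1(k)·g_2(4−k) = 1·1·1 + 4·3·1 + 6·9·1 + 4·27·1 + 1·81·1 = 1 + 12 + 54 + 108 + 81 = 256.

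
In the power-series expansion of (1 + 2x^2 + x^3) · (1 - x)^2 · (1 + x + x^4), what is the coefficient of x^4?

(1 + 2x^2 + x^3) has coefficients 1,0,2,1 for degrees 0…3.
(1 - x)^2 has coefficients 1,-2,1,0,0 for degrees 0…4.
Finally multiplying by (1 + x + x^4), the product of all factors after the first has coefficients 1,-1,-1,1,1 for degrees 0…4.
[x^4] = 1·1 + 2·(-1) + 1·(-1) = -2.

-2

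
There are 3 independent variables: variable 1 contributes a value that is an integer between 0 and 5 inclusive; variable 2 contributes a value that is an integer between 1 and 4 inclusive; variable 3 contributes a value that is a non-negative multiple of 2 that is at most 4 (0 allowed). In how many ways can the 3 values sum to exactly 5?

The generating function for the choices is (1 + x + x^2 + x^3 + x^4 + x^5)·(x + x^2 + x^3 + x^4)·(1 + x^2 + x^4); the count is [x^5].
(1 + x + x^2 + x^3 + x^4 + x^5) has coefficients 1,1,1,1,1,1 for degrees 0…5.
(x + x^2 + x^3 + x^4) has coefficients 0,1,1,1,1,0 for degrees 0…5.
Finally multiplying by (1 + x^2 + x^4), the product of all factors after the first has coefficients 0,1,1,2,2,2 for degrees 0…5.
[x^5] = 1·2 + 1·2 + 1·2 + 1·1 + 1·1 + 1·0 = 8.

8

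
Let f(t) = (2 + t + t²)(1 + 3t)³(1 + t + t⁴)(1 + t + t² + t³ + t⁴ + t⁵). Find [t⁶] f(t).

(2 + t + t²) has coefficients 2,1,1 for degrees 0…2.
(1 + 3t)³ has coefficients 1,9,27,27,0,0,0 for degrees 0…6.
Multiplying by (1 + t + t⁴) gives running coefficients 1,10,36,54,28,9,27 for degrees 0…6.
Finally multiplying by (1 + t + t² + t³ + t⁴ + t⁵), the product of all factors after the first has coefficients 1,11,47,101,129,138,164 for degrees 0…6.
[t⁶] = 2·164 + 1·138 + 1·129 = 595.

595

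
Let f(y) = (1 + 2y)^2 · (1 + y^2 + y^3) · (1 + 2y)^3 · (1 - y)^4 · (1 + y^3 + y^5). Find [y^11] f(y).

59

(1 + 2y)^2 has coefficients 1,4,4 for degrees 0…2.
(1 + y^2 + y^3) has coefficients 1,0,1,1,0,0,0,0,0,0,0,0 for degrees 0…11.
Multiplying by (1 + 2y)^3 gives running coefficients 1,6,13,15,18,20,8,0,0,0,0,0 for degrees 0…11.
Multiplying by (1 - y)^4 gives running coefficients 1,2,-5,-5,13,-8,-11,31,-14,-12,8,0 for degrees 0…11.
Finally multiplying by (1 + y^3 + y^5), the product of all factors after the first has coefficients 1,2,-5,-4,15,-12,-14,39,-27,-10,31,-25 for degrees 0…11.
[y^11] = 1·(-25) + 4·31 + 4·(-10) = 59.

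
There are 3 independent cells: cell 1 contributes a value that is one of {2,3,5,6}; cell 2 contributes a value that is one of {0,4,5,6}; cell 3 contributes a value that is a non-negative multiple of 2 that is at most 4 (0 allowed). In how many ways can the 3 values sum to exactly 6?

3

The generating function for the choices is (z^2 + z^3 + z^5 + z^6)·(1 + z^4 + z^5 + z^6)·(1 + z^2 + z^4); the count is [z^6].
(z^2 + z^3 + z^5 + z^6) has coefficients 0,0,1,1,0,1,1 for degrees 0…6.
(1 + z^4 + z^5 + z^6) has coefficients 1,0,0,0,1,1,1 for degrees 0…6.
Finally multiplying by (1 + z^2 + z^4), the product of all factors after the first has coefficients 1,0,1,0,2,1,2 for degrees 0…6.
[z^6] = 1·2 + 1·0 + 1·0 + 1·1 = 3.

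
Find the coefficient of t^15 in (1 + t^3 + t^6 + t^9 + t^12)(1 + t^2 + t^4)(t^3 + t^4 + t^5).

(1 + t^3 + t^6 + t^9 + t^12) has coefficients 1,0,0,1,0,0,1,0,0,1,0,0,1 for degrees 0…12.
(1 + t^2 + t^4) has coefficients 1,0,1,0,1,0,0,0,0,0,0,0,0,0,0,0 for degrees 0…15.
Finally multiplying by (t^3 + t^4 + t^5), the product of all factors after the first has coefficients 0,0,0,1,1,2,1,2,1,1,0,0,0,0,0,0 for degrees 0…15.
[t^15] = 1·0 + 1·0 + 1·1 + 1·1 + 1·1 = 3.

3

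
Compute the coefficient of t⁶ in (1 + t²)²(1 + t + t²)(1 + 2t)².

17

(1 + t²)² has coefficients 1,0,2,0,1 for degrees 0…4.
(1 + t + t²) has coefficients 1,1,1,0,0,0,0 for degrees 0…6.
Finally multiplying by (1 + 2t)², the product of all factors after the first has coefficients 1,5,9,8,4,0,0 for degrees 0…6.
[t⁶] = 1·0 + 2·4 + 1·9 = 17.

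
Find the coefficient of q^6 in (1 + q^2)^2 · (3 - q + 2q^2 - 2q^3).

(1 + q^2)^2 has coefficients 1,0,2,0,1 for degrees 0…4.
(3 - q + 2q^2 - 2q^3) has coefficients 3,-1,2,-2,0,0,0 for degrees 0…6.
[q^6] = 1·0 + 2·0 + 1·2 = 2.

2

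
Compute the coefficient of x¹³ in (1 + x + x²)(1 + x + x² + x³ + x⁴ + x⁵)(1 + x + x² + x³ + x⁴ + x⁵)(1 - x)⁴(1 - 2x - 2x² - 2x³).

(1 + x + x²) has coefficients 1,1,1 for degrees 0…2.
(1 + x + x² + x³ + x⁴ + x⁵) has coefficients 1,1,1,1,1,1,0,0,0,0,0,0,0,0 for degrees 0…13.
Multiplying by (1 + x + x² + x³ + x⁴ + x⁵) gives running coefficients 1,2,3,4,5,6,5,4,3,2,1,0,0,0 for degrees 0…13.
Multiplying by (1 - x)⁴ gives running coefficients 1,-2,1,0,0,0,-2,4,-2,0,0,0,1,-2 for degrees 0…13.
Finally multiplying by (1 - 2x - 2x² - 2x³), the product of all factors after the first has coefficients 1,-4,3,0,2,-2,-2,8,-6,0,-4,4,1,-4 for degrees 0…13.
[x¹³] = 1·(-4) + 1·1 + 1·4 = 1.

1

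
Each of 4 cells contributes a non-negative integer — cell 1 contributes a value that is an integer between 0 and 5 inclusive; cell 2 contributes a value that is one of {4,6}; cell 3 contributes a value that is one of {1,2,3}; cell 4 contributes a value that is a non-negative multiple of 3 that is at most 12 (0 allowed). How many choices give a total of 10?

The generating function for the choices is (1 + y + y² + y³ + y⁴ + y⁵)·(y⁴ + y⁶)·(y + y² + y³)·(1 + y³ + y⁶ + y⁹ + y¹²); the count is [y¹⁰].
(1 + y + y² + y³ + y⁴ + y⁵) has coefficients 1,1,1,1,1,1 for degrees 0…5.
(y⁴ + y⁶) has coefficients 0,0,0,0,1,0,1,0,0,0,0 for degrees 0…10.
Multiplying by (y + y² + y³) gives running coefficients 0,0,0,0,0,1,1,2,1,1,0 for degrees 0…10.
Finally multiplying by (1 + y³ + y⁶ + y⁹ + y¹²), the product of all factors after the first has coefficients 0,0,0,0,0,1,1,2,2,2,2 for degrees 0…10.
[y¹⁰] = 1·2 + 1·2 + 1·2 + 1·2 + 1·1 + 1·1 = 10.

10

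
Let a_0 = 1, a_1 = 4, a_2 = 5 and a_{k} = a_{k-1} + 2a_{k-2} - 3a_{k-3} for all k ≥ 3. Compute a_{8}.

-40

The ordinary generating function has denominator 1 - q - 2q^2 + 3q^3.
Iterating the recurrence: a_0,…,a_{8} = 1, 4, 5, 10, 8, 13, -1, 1, -40.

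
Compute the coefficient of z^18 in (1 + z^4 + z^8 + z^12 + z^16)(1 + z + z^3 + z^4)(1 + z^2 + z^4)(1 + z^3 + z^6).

9

(1 + z^4 + z^8 + z^12 + z^16) has coefficients 1,0,0,0,1,0,0,0,1,0,0,0,1,0,0,0,1 for degrees 0…16.
(1 + z + z^3 + z^4) has coefficients 1,1,0,1,1,0,0,0,0,0,0,0,0,0,0,0,0,0,0 for degrees 0…18.
Multiplying by (1 + z^2 + z^4) gives running coefficients 1,1,1,2,2,2,1,1,1,0,0,0,0,0,0,0,0,0,0 for degrees 0…18.
Finally multiplying by (1 + z^3 + z^6), the product of all factors after the first has coefficients 1,1,1,3,3,3,4,4,4,3,3,3,1,1,1,0,0,0,0 for degrees 0…18.
[z^18] = 1·0 + 1·1 + 1·3 + 1·4 + 1·1 = 9.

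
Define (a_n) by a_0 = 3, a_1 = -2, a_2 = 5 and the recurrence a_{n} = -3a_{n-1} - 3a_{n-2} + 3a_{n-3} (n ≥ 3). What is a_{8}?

The ordinary generating function has denominator 1 + 3x + 3x^2 - 3x^3.
Iterating the recurrence: a_0,…,a_{8} = 3, -2, 5, 0, -21, 78, -171, 216, 99.

99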